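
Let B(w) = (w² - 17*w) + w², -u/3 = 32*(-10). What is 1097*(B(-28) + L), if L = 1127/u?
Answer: 2153813599/960 ≈ 2.2436e+6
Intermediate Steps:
u = 960 (u = -96*(-10) = -3*(-320) = 960)
L = 1127/960 ≈ 1.1740
B(w) = -17*w + 2*w²
1097*(B(-28) + L) = 1097*(-28*(-17 + 2*(-28)) + 1127/960) = 1097*(-28*(-17 - 56) + 1127/960) = 1097*(-28*(-73) + 1127/960) = 1097*(2044 + 1127/960) = 1097*(1963367/960) = 2153813599/960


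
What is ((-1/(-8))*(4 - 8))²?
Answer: ¼ ≈ 0.25000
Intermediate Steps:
((-1/(-8))*(4 - 8))² = (-1*(-⅛)*(-4))² = ((⅛)*(-4))² = (-½)² = ¼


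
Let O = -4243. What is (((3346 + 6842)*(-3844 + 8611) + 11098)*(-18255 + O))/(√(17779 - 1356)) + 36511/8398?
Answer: 36511/8398 - 1092891960412*√16423/16423 ≈ -8.5281e+9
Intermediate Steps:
(((3346 + 6842)*(-3844 + 8611) + 11098)*(-18255 + O))/(√(17779 - 1356)) + 36511/8398 = (((3346 + 6842)*(-3844 + 8611) + 11098)*(-18255 - 4243))/(√(17779 - 1356)) + 36511/8398 = ((10188*4767 + 11098)*(-22498))/(√16423) + 36511*(1/8398) = ((48566196 + 11098)*(-22498))*(√16423/16423) + 36511/8398 = (48577294*(-22498))*(√16423/16423) + 36511/8398 = -1092891960412*√16423/16423 + 36511/8398 = 36511/8398 - 1092891960412*√16423/16423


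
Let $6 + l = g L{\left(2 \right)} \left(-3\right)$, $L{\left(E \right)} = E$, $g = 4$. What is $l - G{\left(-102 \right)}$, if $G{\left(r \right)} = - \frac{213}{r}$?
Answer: $- \frac{1091}{34} \approx -32.088$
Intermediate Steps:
$l = -30$ ($l = -6 + 4 \cdot 2 \left(-3\right) = -6 + 8 \left(-3\right) = -6 - 24 = -30$)
$l - G{\left(-102 \right)} = -30 - - \frac{213}{-102} = -30 - \left(-213\right) \left(- \frac{1}{102}\right) = -30 - \frac{71}{34} = - \frac{1091}{34}$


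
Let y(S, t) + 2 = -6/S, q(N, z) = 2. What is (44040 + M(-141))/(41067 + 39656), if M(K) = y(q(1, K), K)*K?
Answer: 44745/80723 ≈ 0.55430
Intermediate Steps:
y(S, t) = -2 - 6/S
M(K) = -5*K (M(K) = (-2 - 6/2)*K = (-2 - 6*1/2)*K = (-2 - 3)*K = -5*K)
(44040 + M(-141))/(41067 + 39656) = (44040 - 5*(-141))/(41067 + 39656) = (44040 + 705)/80723 = 44745*(1/80723) = 44745/80723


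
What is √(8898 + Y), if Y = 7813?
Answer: √16711 ≈ 129.27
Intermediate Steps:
√(8898 + Y) = √(8898 + 7813) = √16711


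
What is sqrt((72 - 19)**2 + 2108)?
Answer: sqrt(4917) ≈ 70.121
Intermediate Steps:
sqrt((72 - 19)**2 + 2108) = sqrt(53**2 + 2108) = sqrt(2809 + 2108) = sqrt(4917)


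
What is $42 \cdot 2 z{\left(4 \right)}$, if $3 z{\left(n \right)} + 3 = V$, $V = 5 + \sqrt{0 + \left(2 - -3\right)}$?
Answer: $56 + 28 \sqrt{5} \approx 118.61$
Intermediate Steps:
$V = 5 + \sqrt{5}$ ($V = 5 + \sqrt{0 + \left(2 + 3\right)} = 5 + \sqrt{0 + 5} = 5 + \sqrt{5} \approx 7.2361$)
$z{\left(n \right)} = \frac{2}{3} + \frac{\sqrt{5}}{3}$ ($z{\left(n \right)} = -1 + \frac{5 + \sqrt{5}}{3} = -1 + \left(\frac{5}{3} + \frac{\sqrt{5}}{3}\right) = \frac{2}{3} + \frac{\sqrt{5}}{3}$)
$42 \cdot 2 z{\left(4 \right)} = 42 \cdot 2 \left(\frac{2}{3} + \frac{\sqrt{5}}{3}\right) = 84 \left(\frac{2}{3} + \frac{\sqrt{5}}{3}\right) = 56 + 28 \sqrt{5}$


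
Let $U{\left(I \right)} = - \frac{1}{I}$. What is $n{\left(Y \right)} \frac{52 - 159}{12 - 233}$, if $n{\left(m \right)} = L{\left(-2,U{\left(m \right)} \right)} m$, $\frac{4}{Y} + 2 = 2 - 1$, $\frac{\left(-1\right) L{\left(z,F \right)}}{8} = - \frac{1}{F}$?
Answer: $- \frac{13696}{221} \approx -61.973$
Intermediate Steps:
$L{\left(z,F \right)} = \frac{8}{F}$ ($L{\left(z,F \right)} = - 8 \left(- \frac{1}{F}\right) = \frac{8}{F}$)
$Y = -4$ ($Y = \frac{4}{-2 + \left(2 - 1\right)} = \frac{4}{-2 + 1} = \frac{4}{-1} = 4 \left(-1\right) = -4$)
$n{\left(m \right)} = - 8 m^{2}$ ($n{\left(m \right)} = \frac{8}{\left(-1\right) \frac{1}{m}} m = 8 \left(- m\right) m = - 8 m m = - 8 m^{2}$)
$n{\left(Y \right)} \frac{52 - 159}{12 - 233} = - 8 \left(-4\right)^{2} \frac{52 - 159}{12 - 233} = \left(-8\right) 16 \left(- \frac{107}{-221}\right) = - 128 \left(\left(-107\right) \left(- \frac{1}{221}\right)\right) = \left(-128\right) \frac{107}{221} = - \frac{13696}{221}$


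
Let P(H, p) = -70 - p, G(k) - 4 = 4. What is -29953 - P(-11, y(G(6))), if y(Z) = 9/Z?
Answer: -239055/8 ≈ -29882.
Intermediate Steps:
G(k) = 8 (G(k) = 4 + 4 = 8)
-29953 - P(-11, y(G(6))) = -29953 - (-70 - 9/8) = -29953 - 1*(-569/8) = -29953 + 569/8 = -239055/8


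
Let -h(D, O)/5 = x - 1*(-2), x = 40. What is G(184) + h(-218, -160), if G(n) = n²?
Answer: 33646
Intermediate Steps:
h(D, O) = -210 (h(D, O) = -5*(40 - 1*(-2)) = -5*(40 + 2) = -5*42 = -210)
G(184) + h(-218, -160) = 184² - 210 = 33856 - 210 = 33646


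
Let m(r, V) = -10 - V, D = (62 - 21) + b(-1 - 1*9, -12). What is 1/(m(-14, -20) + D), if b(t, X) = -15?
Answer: 1/36 ≈ 0.027778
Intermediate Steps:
D = 26 (D = (62 - 21) - 15 = 41 - 15 = 26)
1/(m(-14, -20) + D) = 1/((-10 - 1*(-20)) + 26) = 1/((-10 + 20) + 26) = 1/(10 + 26) = 1/36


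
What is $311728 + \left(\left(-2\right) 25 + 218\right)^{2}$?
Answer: $339952$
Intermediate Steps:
$311728 + \left(\left(-2\right) 25 + 218\right)^{2} = 311728 + \left(-50 + 218\right)^{2} = 311728 + 168^{2} = 311728 + 28224 = 339952$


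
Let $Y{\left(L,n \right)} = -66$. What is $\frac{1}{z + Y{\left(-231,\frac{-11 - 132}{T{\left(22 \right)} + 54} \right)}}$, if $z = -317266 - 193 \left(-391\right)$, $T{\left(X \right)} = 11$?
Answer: $- \frac{1}{241869} \approx -4.1345 \cdot 10^{-6}$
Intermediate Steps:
$z = -241803$ ($z = -317266 - -75463 = -317266 + 75463 = -241803$)
$\frac{1}{z + Y{\left(-231,\frac{-11 - 132}{T{\left(22 \right)} + 54} \right)}} = \frac{1}{-241803 - 66} = \frac{1}{-241869} = - \frac{1}{241869}$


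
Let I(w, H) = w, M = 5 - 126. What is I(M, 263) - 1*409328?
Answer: -409449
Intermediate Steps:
M = -121
I(M, 263) - 1*409328 = -121 - 1*409328 = -121 - 409328 = -409449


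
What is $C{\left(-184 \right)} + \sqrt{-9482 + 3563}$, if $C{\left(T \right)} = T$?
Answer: $-184 + i \sqrt{5919} \approx -184.0 + 76.935 i$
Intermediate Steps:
$C{\left(-184 \right)} + \sqrt{-9482 + 3563} = -184 + \sqrt{-9482 + 3563} = -184 + \sqrt{-5919} = -184 + i \sqrt{5919}$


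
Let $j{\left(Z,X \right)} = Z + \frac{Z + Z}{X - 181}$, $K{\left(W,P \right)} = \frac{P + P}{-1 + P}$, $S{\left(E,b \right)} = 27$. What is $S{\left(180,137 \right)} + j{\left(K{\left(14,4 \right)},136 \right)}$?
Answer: $\frac{3989}{135} \approx 29.548$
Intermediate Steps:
$K{\left(W,P \right)} = \frac{2 P}{-1 + P}$
$j{\left(Z,X \right)} = Z + \frac{2 Z}{-181 + X}$ ($j{\left(Z,X \right)} = Z + \frac{2 Z}{X - 181} = Z + \frac{2 Z}{-181 + X}$)
$S{\left(180,137 \right)} + j{\left(K{\left(14,4 \right)},136 \right)} = 27 + \frac{2 \cdot 4 \frac{1}{-1 + 4} \left(-179 + 136\right)}{-181 + 136} = 27 + 2 \cdot 4 \cdot \frac{1}{3} \frac{1}{-45} \left(-43\right) = 27 + 2 \cdot 4 \cdot \frac{1}{3} \left(- \frac{1}{45}\right) \left(-43\right) = 27 + \frac{8}{3} \left(- \frac{1}{45}\right) \left(-43\right) = 27 + \frac{344}{135} = \frac{3989}{135}$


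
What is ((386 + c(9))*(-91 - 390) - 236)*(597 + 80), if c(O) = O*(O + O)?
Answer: -178608848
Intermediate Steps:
c(O) = 2*O² (c(O) = O*(2*O) = 2*O²)
((386 + c(9))*(-91 - 390) - 236)*(597 + 80) = ((386 + 2*9²)*(-91 - 390) - 236)*(597 + 80) = ((386 + 2*81)*(-481) - 236)*677 = ((386 + 162)*(-481) - 236)*677 = (548*(-481) - 236)*677 = (-263588 - 236)*677 = -263824*677 = -178608848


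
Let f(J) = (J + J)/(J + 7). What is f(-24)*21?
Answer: 1008/17 ≈ 59.294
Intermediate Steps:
f(J) = 2*J/(7 + J) (f(J) = (2*J)/(7 + J) = 2*J/(7 + J))
f(-24)*21 = (2*(-24)/(7 - 24))*21 = (2*(-24)/(-17))*21 = (2*(-24)*(-1/17))*21 = (48/17)*21 = 1008/17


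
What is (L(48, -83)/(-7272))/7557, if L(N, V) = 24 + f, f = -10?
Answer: -7/27477252 ≈ -2.5476e-7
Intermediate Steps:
L(N, V) = 14 (L(N, V) = 24 - 10 = 14)
(L(48, -83)/(-7272))/7557 = (14/(-7272))/7557 = (14*(-1/7272))*(1/7557) = -7/3636*1/7557 = -7/27477252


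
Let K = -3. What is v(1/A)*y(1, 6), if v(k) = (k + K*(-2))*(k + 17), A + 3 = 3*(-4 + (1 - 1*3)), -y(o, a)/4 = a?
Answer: -356000/147 ≈ -2421.8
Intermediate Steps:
y(o, a) = -4*a
A = -21 (A = -3 + 3*(-4 + (1 - 1*3)) = -3 + 3*(-4 + (1 - 3)) = -3 + 3*(-4 - 2) = -3 + 3*(-6) = -3 - 18 = -21)
v(k) = (6 + k)*(17 + k) (v(k) = (k - 3*(-2))*(k + 17) = (k + 6)*(17 + k) = (6 + k)*(17 + k))
v(1/A)*y(1, 6) = (102 + (1/(-21))² + 23/(-21))*(-4*6) = (102 + (-1/21)² + 23*(-1/21))*(-24) = (102 + 1/441 - 23/21)*(-24) = (44500/441)*(-24) = -356000/147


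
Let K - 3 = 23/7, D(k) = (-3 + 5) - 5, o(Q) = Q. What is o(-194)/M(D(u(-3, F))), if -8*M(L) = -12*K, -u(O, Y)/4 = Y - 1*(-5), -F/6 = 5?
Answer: -679/33 ≈ -20.576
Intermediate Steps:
F = -30 (F = -6*5 = -30)
u(O, Y) = -20 - 4*Y (u(O, Y) = -4*(Y - 1*(-5)) = -4*(Y + 5) = -4*(5 + Y) = -20 - 4*Y)
D(k) = -3 (D(k) = 2 - 5 = -3)
K = 44/7 (K = 3 + 23/7 = 44/7 ≈ 6.2857)
M(L) = 66/7 (M(L) = -(-3)*44/(2*7) = -⅛*(-528/7) = 66/7)
o(-194)/M(D(u(-3, F))) = -194/66/7 = -194*7/66 = -679/33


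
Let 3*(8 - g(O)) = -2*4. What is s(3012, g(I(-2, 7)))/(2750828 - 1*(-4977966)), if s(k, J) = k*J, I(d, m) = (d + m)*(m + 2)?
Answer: 16064/3864397 ≈ 0.0041569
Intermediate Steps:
I(d, m) = (2 + m)*(d + m) (I(d, m) = (d + m)*(2 + m) = (2 + m)*(d + m))
g(O) = 32/3 (g(O) = 8 - (-2)*4/3 = 8 - 1/3*(-8) = 8 + 8/3 = 32/3)
s(k, J) = J*k
s(3012, g(I(-2, 7)))/(2750828 - 1*(-4977966)) = ((32/3)*3012)/(2750828 - 1*(-4977966)) = 32128/(2750828 + 4977966) = 32128/7728794 = 32128*(1/7728794) = 16064/3864397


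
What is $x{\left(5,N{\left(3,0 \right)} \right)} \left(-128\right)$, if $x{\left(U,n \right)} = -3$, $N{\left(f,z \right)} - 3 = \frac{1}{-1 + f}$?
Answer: $384$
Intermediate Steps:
$N{\left(f,z \right)} = 3 + \frac{1}{-1 + f}$
$x{\left(5,N{\left(3,0 \right)} \right)} \left(-128\right) = \left(-3\right) \left(-128\right) = 384$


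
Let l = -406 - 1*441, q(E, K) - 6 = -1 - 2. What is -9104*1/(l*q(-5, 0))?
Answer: 9104/2541 ≈ 3.5828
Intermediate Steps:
q(E, K) = 3 (q(E, K) = 6 + (-1 - 2) = 6 - 3 = 3)
l = -847 (l = -406 - 441 = -847)
-9104*1/(l*q(-5, 0)) = -9104/((-847*3)) = -9104/(-2541) = -9104*(-1/2541) = 9104/2541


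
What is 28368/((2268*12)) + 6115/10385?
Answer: 640316/392553 ≈ 1.6312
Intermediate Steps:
28368/((2268*12)) + 6115/10385 = 28368/27216 + 6115*(1/10385) = 28368*(1/27216) + 1223/2077 = 197/189 + 1223/2077 = 640316/392553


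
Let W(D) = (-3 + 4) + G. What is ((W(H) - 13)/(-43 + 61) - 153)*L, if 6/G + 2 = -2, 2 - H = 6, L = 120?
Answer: -18450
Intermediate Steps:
H = -4 (H = 2 - 1*6 = 2 - 6 = -4)
G = -3/2 (G = 6/(-2 - 2) = 6/(-4) = 6*(-¼) = -3/2 ≈ -1.5000)
W(D) = -½ (W(D) = (-3 + 4) - 3/2 = 1 - 3/2 = -½)
((W(H) - 13)/(-43 + 61) - 153)*L = ((-½ - 13)/(-43 + 61) - 153)*120 = (-27/2/18 - 153)*120 = (-27/2*1/18 - 153)*120 = (-¾ - 153)*120 = -615/4*120 = -18450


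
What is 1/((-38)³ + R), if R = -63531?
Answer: -1/118403 ≈ -8.4457e-6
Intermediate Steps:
1/((-38)³ + R) = 1/((-38)³ - 63531) = 1/(-54872 - 63531) = 1/(-118403) = -1/118403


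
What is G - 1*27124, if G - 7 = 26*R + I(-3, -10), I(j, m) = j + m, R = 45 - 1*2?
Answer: -26012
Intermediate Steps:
R = 43 (R = 45 - 2 = 43)
G = 1112 (G = 7 + (26*43 + (-3 - 10)) = 7 + (1118 - 13) = 7 + 1105 = 1112)
G - 1*27124 = 1112 - 1*27124 = 1112 - 27124 = -26012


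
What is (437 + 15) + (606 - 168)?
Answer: 890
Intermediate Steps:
(437 + 15) + (606 - 168) = 452 + 438 = 890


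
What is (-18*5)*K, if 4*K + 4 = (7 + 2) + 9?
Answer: -315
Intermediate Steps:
K = 7/2 (K = -1 + ((7 + 2) + 9)/4 = -1 + (9 + 9)/4 = -1 + (¼)*18 = -1 + 9/2 = 7/2 ≈ 3.5000)
(-18*5)*K = -18*5*(7/2) = -90*7/2 = -315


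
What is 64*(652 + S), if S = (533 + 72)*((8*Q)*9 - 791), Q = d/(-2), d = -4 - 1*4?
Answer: -19434432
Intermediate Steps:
d = -8 (d = -4 - 4 = -8)
Q = 4 (Q = -8/(-2) = -8*(-½) = 4)
S = -304315 (S = (533 + 72)*((8*4)*9 - 791) = 605*(32*9 - 791) = 605*(288 - 791) = 605*(-503) = -304315)
64*(652 + S) = 64*(652 - 304315) = 64*(-303663) = -19434432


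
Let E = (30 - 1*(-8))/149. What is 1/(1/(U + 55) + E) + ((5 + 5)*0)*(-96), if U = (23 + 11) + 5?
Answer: 14006/3721 ≈ 3.7640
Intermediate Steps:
U = 39 (U = 34 + 5 = 39)
E = 38/149 (E = (30 + 8)*(1/149) = 38*(1/149) = 38/149 ≈ 0.25503)
1/(1/(U + 55) + E) + ((5 + 5)*0)*(-96) = 1/(1/(39 + 55) + 38/149) + ((5 + 5)*0)*(-96) = 1/(1/94 + 38/149) + (10*0)*(-96) = 1/(1/94 + 38/149) + 0*(-96) = 1/(3721/14006) + 0 = 14006/3721 + 0 = 14006/3721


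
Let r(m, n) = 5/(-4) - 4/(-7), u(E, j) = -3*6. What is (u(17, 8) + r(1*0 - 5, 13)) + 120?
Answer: 2837/28 ≈ 101.32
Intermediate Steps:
u(E, j) = -18
r(m, n) = -19/28 (r(m, n) = 5*(-¼) - 4*(-⅐) = -5/4 + 4/7 = -19/28)
(u(17, 8) + r(1*0 - 5, 13)) + 120 = (-18 - 19/28) + 120 = -523/28 + 120 = 2837/28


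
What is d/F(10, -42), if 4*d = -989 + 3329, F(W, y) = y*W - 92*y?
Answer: 195/1148 ≈ 0.16986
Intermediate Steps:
F(W, y) = -92*y + W*y (F(W, y) = W*y - 92*y = -92*y + W*y)
d = 585 (d = (-989 + 3329)/4 = (¼)*2340 = 585)
d/F(10, -42) = 585/((-42*(-92 + 10))) = 585/((-42*(-82))) = 585/3444 = 585*(1/3444) = 195/1148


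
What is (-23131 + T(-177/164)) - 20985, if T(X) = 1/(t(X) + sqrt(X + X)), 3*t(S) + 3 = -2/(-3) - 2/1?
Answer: -1243860214/28195 - 81*I*sqrt(14514)/28195 ≈ -44116.0 - 0.3461*I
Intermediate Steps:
t(S) = -13/9 (t(S) = -1 + (-2/(-3) - 2/1)/3 = -1 + (-2*(-1/3) - 2*1)/3 = -1 + (2/3 - 2)/3 = -1 + (1/3)*(-4/3) = -1 - 4/9 = -13/9)
T(X) = 1/(-13/9 + sqrt(2)*sqrt(X)) (T(X) = 1/(-13/9 + sqrt(X + X)) = 1/(-13/9 + sqrt(2*X)) = 1/(-13/9 + sqrt(2)*sqrt(X)))
(-23131 + T(-177/164)) - 20985 = (-23131 + 9/(-13 + 9*sqrt(2)*sqrt(-177/164))) - 20985 = (-23131 + 9/(-13 + 9*sqrt(2)*(I*sqrt(7257)/82))) - 20985 = (-23131 + 9/(-13 + 9*I*sqrt(14514)/82)) - 20985 = -44116 + 9/(-13 + 9*I*sqrt(14514)/82)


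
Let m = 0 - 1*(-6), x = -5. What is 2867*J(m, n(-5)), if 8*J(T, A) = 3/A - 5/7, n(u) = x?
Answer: -65941/140 ≈ -471.01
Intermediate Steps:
n(u) = -5
m = 6 (m = 0 + 6 = 6)
J(T, A) = -5/56 + 3/(8*A) (J(T, A) = (3/A - 5/7)/8 = (-5/7 + 3/A)/8 = -5/56 + 3/(8*A))
2867*J(m, n(-5)) = 2867*((1/56)*(21 - 5*(-5))/(-5)) = 2867*((1/56)*(-⅕)*(21 + 25)) = 2867*((1/56)*(-⅕)*46) = 2867*(-23/140) = -65941/140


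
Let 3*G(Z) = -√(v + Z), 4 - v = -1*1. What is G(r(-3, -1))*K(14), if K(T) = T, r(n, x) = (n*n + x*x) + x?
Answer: -14*√14/3 ≈ -17.461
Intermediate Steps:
r(n, x) = x + n² + x² (r(n, x) = (n² + x²) + x = x + n² + x²)
v = 5 (v = 4 - (-1) = 4 - 1*(-1) = 4 + 1 = 5)
G(Z) = -√(5 + Z)/3 (G(Z) = (-√(5 + Z))/3 = -√(5 + Z)/3)
G(r(-3, -1))*K(14) = -√(5 + (-1 + (-3)² + (-1)²))/3*14 = -√(5 + (-1 + 9 + 1))/3*14 = -√(5 + 9)/3*14 = -√14/3*14 = -14*√14/3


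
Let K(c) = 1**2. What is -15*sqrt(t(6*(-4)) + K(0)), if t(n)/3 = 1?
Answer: -30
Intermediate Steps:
t(n) = 3 (t(n) = 3*1 = 3)
K(c) = 1
-15*sqrt(t(6*(-4)) + K(0)) = -15*sqrt(3 + 1) = -15*sqrt(4) = -15*2 = -30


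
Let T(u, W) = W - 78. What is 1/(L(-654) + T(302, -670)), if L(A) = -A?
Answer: -1/94 ≈ -0.010638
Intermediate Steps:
T(u, W) = -78 + W
1/(L(-654) + T(302, -670)) = 1/(-1*(-654) + (-78 - 670)) = 1/(654 - 748) = 1/(-94) = -1/94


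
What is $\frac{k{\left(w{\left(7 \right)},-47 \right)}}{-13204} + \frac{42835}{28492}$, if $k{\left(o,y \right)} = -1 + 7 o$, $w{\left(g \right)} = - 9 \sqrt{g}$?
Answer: $\frac{70702729}{47026046} + \frac{63 \sqrt{7}}{13204} \approx 1.5161$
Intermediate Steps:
$\frac{k{\left(w{\left(7 \right)},-47 \right)}}{-13204} + \frac{42835}{28492} = \frac{-1 + 7 \left(- 9 \sqrt{7}\right)}{-13204} + \frac{42835}{28492} = \left(-1 - 63 \sqrt{7}\right) \left(- \frac{1}{13204}\right) + 42835 \cdot \frac{1}{28492} = \left(\frac{1}{13204} + \frac{63 \sqrt{7}}{13204}\right) + \frac{42835}{28492} = \frac{70702729}{47026046} + \frac{63 \sqrt{7}}{13204}$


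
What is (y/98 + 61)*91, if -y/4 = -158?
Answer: 42965/7 ≈ 6137.9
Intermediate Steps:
y = 632 (y = -4*(-158) = 632)
(y/98 + 61)*91 = (632/98 + 61)*91 = (632*(1/98) + 61)*91 = (316/49 + 61)*91 = (3305/49)*91 = 42965/7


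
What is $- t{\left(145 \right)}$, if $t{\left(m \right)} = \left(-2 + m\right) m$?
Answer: $-20735$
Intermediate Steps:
$t{\left(m \right)} = m \left(-2 + m\right)$
$- t{\left(145 \right)} = - 145 \left(-2 + 145\right) = - 145 \cdot 143 = \left(-1\right) 20735 = -20735$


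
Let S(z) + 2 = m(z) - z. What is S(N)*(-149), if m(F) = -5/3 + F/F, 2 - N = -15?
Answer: 8791/3 ≈ 2930.3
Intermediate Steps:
N = 17 (N = 2 - 1*(-15) = 2 + 15 = 17)
m(F) = -⅔ (m(F) = -5*⅓ + 1 = -5/3 + 1 = -⅔)
S(z) = -8/3 - z (S(z) = -2 + (-⅔ - z) = -8/3 - z)
S(N)*(-149) = (-8/3 - 1*17)*(-149) = (-8/3 - 17)*(-149) = -59/3*(-149) = 8791/3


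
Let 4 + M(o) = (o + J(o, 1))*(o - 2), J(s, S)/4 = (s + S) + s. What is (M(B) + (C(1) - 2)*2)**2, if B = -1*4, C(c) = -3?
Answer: 31684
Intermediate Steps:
J(s, S) = 4*S + 8*s (J(s, S) = 4*((s + S) + s) = 4*((S + s) + s) = 4*(S + 2*s) = 4*S + 8*s)
B = -4
M(o) = -4 + (-2 + o)*(4 + 9*o) (M(o) = -4 + (o + (4*1 + 8*o))*(o - 2) = -4 + (o + (4 + 8*o))*(-2 + o) = -4 + (4 + 9*o)*(-2 + o) = -4 + (-2 + o)*(4 + 9*o))
(M(B) + (C(1) - 2)*2)**2 = ((-12 - 14*(-4) + 9*(-4)**2) + (-3 - 2)*2)**2 = ((-12 + 56 + 9*16) - 5*2)**2 = ((-12 + 56 + 144) - 10)**2 = (188 - 10)**2 = 178**2 = 31684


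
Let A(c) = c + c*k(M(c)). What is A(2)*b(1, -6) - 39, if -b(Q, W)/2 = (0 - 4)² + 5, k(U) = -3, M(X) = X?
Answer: 129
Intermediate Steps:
A(c) = -2*c (A(c) = c + c*(-3) = c - 3*c = -2*c)
b(Q, W) = -42 (b(Q, W) = -2*((0 - 4)² + 5) = -2*((-4)² + 5) = -2*(16 + 5) = -2*21 = -42)
A(2)*b(1, -6) - 39 = -2*2*(-42) - 39 = -4*(-42) - 39 = 168 - 39 = 129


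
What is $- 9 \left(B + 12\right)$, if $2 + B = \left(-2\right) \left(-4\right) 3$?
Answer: $-306$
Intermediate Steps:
$B = 22$ ($B = -2 + \left(-2\right) \left(-4\right) 3 = -2 + 8 \cdot 3 = -2 + 24 = 22$)
$- 9 \left(B + 12\right) = - 9 \left(22 + 12\right) = \left(-9\right) 34 = -306$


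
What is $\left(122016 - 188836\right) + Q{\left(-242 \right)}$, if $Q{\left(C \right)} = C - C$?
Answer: $-66820$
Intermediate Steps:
$Q{\left(C \right)} = 0$
$\left(122016 - 188836\right) + Q{\left(-242 \right)} = \left(122016 - 188836\right) + 0 = -66820 + 0 = -66820$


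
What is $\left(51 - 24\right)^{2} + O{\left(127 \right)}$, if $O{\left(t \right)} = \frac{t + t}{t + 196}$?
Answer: $\frac{235721}{323} \approx 729.79$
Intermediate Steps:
$O{\left(t \right)} = \frac{2 t}{196 + t}$
$\left(51 - 24\right)^{2} + O{\left(127 \right)} = \left(51 - 24\right)^{2} + 2 \cdot 127 \frac{1}{196 + 127} = 27^{2} + 2 \cdot 127 \cdot \frac{1}{323} = 729 + 2 \cdot 127 \cdot \frac{1}{323} = 729 + \frac{254}{323} = \frac{235721}{323}$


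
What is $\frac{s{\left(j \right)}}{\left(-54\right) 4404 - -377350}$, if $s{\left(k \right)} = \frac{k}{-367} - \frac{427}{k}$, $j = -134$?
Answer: $\frac{174665}{6862003052} \approx 2.5454 \cdot 10^{-5}$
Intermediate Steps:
$s{\left(k \right)} = - \frac{427}{k} - \frac{k}{367}$ ($s{\left(k \right)} = k \left(- \frac{1}{367}\right) - \frac{427}{k} = - \frac{k}{367} - \frac{427}{k} = - \frac{427}{k} - \frac{k}{367}$)
$\frac{s{\left(j \right)}}{\left(-54\right) 4404 - -377350} = \frac{- \frac{427}{-134} - - \frac{134}{367}}{\left(-54\right) 4404 - -377350} = \frac{\left(-427\right) \left(- \frac{1}{134}\right) + \frac{134}{367}}{-237816 + 377350} = \frac{\frac{427}{134} + \frac{134}{367}}{139534} = \frac{174665}{49178} \cdot \frac{1}{139534} = \frac{174665}{6862003052}$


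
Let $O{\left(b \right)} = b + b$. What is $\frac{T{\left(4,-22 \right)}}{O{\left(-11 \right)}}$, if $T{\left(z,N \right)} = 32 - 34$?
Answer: $\frac{1}{11} \approx 0.090909$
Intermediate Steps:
$O{\left(b \right)} = 2 b$
$T{\left(z,N \right)} = -2$
$\frac{T{\left(4,-22 \right)}}{O{\left(-11 \right)}} = - \frac{2}{2 \left(-11\right)} = - \frac{2}{-22} = \left(-2\right) \left(- \frac{1}{22}\right) = \frac{1}{11}$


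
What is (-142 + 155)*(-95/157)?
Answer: -1235/157 ≈ -7.8662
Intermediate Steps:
(-142 + 155)*(-95/157) = 13*(-95*1/157) = 13*(-95/157) = -1235/157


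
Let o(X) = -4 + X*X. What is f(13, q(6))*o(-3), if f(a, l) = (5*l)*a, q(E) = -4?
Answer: -1300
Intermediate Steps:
f(a, l) = 5*a*l
o(X) = -4 + X**2
f(13, q(6))*o(-3) = (5*13*(-4))*(-4 + (-3)**2) = -260*(-4 + 9) = -260*5 = -1300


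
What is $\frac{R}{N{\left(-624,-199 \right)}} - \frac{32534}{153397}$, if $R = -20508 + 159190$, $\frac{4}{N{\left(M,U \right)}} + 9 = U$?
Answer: $- \frac{1106216975742}{153397} \approx -7.2115 \cdot 10^{6}$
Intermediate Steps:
$N{\left(M,U \right)} = \frac{4}{-9 + U}$
$R = 138682$
$\frac{R}{N{\left(-624,-199 \right)}} - \frac{32534}{153397} = \frac{138682}{4 \frac{1}{-9 - 199}} - \frac{32534}{153397} = \frac{138682}{4 \frac{1}{-208}} - \frac{32534}{153397} = \frac{138682}{4 \left(- \frac{1}{208}\right)} - \frac{32534}{153397} = \frac{138682}{- \frac{1}{52}} - \frac{32534}{153397} = 138682 \left(-52\right) - \frac{32534}{153397} = -7211464 - \frac{32534}{153397} = - \frac{1106216975742}{153397}$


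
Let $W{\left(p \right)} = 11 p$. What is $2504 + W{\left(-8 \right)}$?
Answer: $2416$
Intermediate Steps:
$2504 + W{\left(-8 \right)} = 2504 + 11 \left(-8\right) = 2504 - 88 = 2416$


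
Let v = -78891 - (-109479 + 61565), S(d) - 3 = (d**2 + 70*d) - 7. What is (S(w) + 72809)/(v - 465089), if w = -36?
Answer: -71581/496066 ≈ -0.14430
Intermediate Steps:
S(d) = -4 + d**2 + 70*d (S(d) = 3 + ((d**2 + 70*d) - 7) = 3 + (-7 + d**2 + 70*d) = -4 + d**2 + 70*d)
v = -30977 (v = -78891 - 1*(-47914) = -78891 + 47914 = -30977)
(S(w) + 72809)/(v - 465089) = ((-4 + (-36)**2 + 70*(-36)) + 72809)/(-30977 - 465089) = ((-4 + 1296 - 2520) + 72809)/(-496066) = (-1228 + 72809)*(-1/496066) = 71581*(-1/496066) = -71581/496066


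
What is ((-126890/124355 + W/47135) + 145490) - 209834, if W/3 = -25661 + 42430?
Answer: -6857278889443/106572235 ≈ -64344.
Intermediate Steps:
W = 50307 (W = 3*(-25661 + 42430) = 3*16769 = 50307)
((-126890/124355 + W/47135) + 145490) - 209834 = ((-126890/124355 + 50307/47135) + 145490) - 209834 = ((-126890*1/124355 + 50307*(1/47135)) + 145490) - 209834 = ((-25378/24871 + 50307/47135) + 145490) - 209834 = (4999397/106572235 + 145490) - 209834 = 15505199469547/106572235 - 209834 = -6857278889443/106572235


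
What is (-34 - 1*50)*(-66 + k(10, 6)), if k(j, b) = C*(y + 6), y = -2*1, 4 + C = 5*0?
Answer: 6888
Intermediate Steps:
C = -4 (C = -4 + 5*0 = -4 + 0 = -4)
y = -2
k(j, b) = -16 (k(j, b) = -4*(-2 + 6) = -4*4 = -16)
(-34 - 1*50)*(-66 + k(10, 6)) = (-34 - 1*50)*(-66 - 16) = (-34 - 50)*(-82) = -84*(-82) = 6888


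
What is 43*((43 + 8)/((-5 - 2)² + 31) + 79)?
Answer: 273953/80 ≈ 3424.4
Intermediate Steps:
43*((43 + 8)/((-5 - 2)² + 31) + 79) = 43*(51/((-7)² + 31) + 79) = 43*(51/(49 + 31) + 79) = 43*(51/80 + 79) = 43*(6371/80) = 273953/80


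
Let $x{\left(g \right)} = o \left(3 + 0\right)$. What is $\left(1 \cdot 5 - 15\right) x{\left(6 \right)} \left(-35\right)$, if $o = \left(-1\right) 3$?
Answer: $-3150$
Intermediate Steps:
$o = -3$
$x{\left(g \right)} = -9$ ($x{\left(g \right)} = - 3 \left(3 + 0\right) = \left(-3\right) 3 = -9$)
$\left(1 \cdot 5 - 15\right) x{\left(6 \right)} \left(-35\right) = \left(1 \cdot 5 - 15\right) \left(-9\right) \left(-35\right) = \left(5 - 15\right) \left(-9\right) \left(-35\right) = \left(-10\right) \left(-9\right) \left(-35\right) = 90 \left(-35\right) = -3150$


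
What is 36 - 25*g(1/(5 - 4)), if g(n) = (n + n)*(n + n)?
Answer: -64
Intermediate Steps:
g(n) = 4*n² (g(n) = (2*n)*(2*n) = 4*n²)
36 - 25*g(1/(5 - 4)) = 36 - 100*(1/(5 - 4))² = 36 - 100*(1/1)² = 36 - 100*1² = 36 - 100 = -64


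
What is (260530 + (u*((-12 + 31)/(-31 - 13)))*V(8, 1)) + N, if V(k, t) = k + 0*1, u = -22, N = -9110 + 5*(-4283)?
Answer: 230081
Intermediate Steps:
N = -30525 (N = -9110 - 21415 = -30525)
V(k, t) = k (V(k, t) = k + 0 = k)
(260530 + (u*((-12 + 31)/(-31 - 13)))*V(8, 1)) + N = (260530 - 22*(-12 + 31)/(-31 - 13)*8) - 30525 = (260530 - 418/(-44)*8) - 30525 = (260530 - 418*(-1)/44*8) - 30525 = (260530 - 22*(-19/44)*8) - 30525 = (260530 + (19/2)*8) - 30525 = (260530 + 76) - 30525 = 260606 - 30525 = 230081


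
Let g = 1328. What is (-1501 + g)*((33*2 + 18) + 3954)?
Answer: -698574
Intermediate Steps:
(-1501 + g)*((33*2 + 18) + 3954) = (-1501 + 1328)*((33*2 + 18) + 3954) = -173*((66 + 18) + 3954) = -173*(84 + 3954) = -173*4038 = -698574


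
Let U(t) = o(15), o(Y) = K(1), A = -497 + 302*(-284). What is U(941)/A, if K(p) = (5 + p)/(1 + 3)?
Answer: -1/57510 ≈ -1.7388e-5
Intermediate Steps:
K(p) = 5/4 + p/4 (K(p) = (5 + p)/4 = (5 + p)*(1/4) = 5/4 + p/4)
A = -86265 (A = -497 - 85768 = -86265)
o(Y) = 3/2 (o(Y) = 5/4 + (1/4)*1 = 5/4 + 1/4 = 3/2)
U(t) = 3/2
U(941)/A = (3/2)/(-86265) = (3/2)*(-1/86265) = -1/57510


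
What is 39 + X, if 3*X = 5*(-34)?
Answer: -53/3 ≈ -17.667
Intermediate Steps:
X = -170/3 (X = (5*(-34))/3 = (⅓)*(-170) = -170/3 ≈ -56.667)
39 + X = 39 - 170/3 = -53/3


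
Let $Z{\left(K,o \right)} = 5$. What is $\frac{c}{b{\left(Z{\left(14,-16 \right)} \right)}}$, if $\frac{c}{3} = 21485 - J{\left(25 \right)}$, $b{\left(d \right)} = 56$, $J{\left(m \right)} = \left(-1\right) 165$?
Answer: $\frac{32475}{28} \approx 1159.8$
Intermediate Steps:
$J{\left(m \right)} = -165$
$c = 64950$ ($c = 3 \left(21485 - -165\right) = 3 \left(21485 + 165\right) = 3 \cdot 21650 = 64950$)
$\frac{c}{b{\left(Z{\left(14,-16 \right)} \right)}} = \frac{64950}{56} = 64950 \cdot \frac{1}{56} = \frac{32475}{28}$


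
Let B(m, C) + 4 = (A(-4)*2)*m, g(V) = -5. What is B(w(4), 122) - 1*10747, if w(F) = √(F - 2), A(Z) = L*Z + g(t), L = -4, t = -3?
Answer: -10751 + 22*√2 ≈ -10720.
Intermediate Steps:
A(Z) = -5 - 4*Z (A(Z) = -4*Z - 5 = -5 - 4*Z)
w(F) = √(-2 + F)
B(m, C) = -4 + 22*m (B(m, C) = -4 + ((-5 - 4*(-4))*2)*m = -4 + ((-5 + 16)*2)*m = -4 + (11*2)*m = -4 + 22*m)
B(w(4), 122) - 1*10747 = (-4 + 22*√(-2 + 4)) - 1*10747 = (-4 + 22*√2) - 10747 = -10751 + 22*√2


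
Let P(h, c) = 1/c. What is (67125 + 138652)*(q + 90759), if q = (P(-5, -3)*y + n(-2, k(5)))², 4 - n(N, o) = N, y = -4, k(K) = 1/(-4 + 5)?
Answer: 168184628755/9 ≈ 1.8687e+10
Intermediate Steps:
k(K) = 1 (k(K) = 1/1 = 1)
n(N, o) = 4 - N
q = 484/9 (q = (-4/(-3) + (4 - 1*(-2)))² = (-⅓*(-4) + (4 + 2))² = (4/3 + 6)² = (22/3)² = 484/9 ≈ 53.778)
(67125 + 138652)*(q + 90759) = (67125 + 138652)*(484/9 + 90759) = 205777*(817315/9) = 168184628755/9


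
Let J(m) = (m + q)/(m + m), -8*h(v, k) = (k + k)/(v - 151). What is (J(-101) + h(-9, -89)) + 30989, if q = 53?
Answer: 2003135331/64640 ≈ 30989.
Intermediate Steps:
h(v, k) = -k/(4*(-151 + v)) (h(v, k) = -(k + k)/(8*(v - 151)) = -2*k/(8*(-151 + v)) = -k/(4*(-151 + v)))
J(m) = (53 + m)/(2*m) (J(m) = (m + 53)/(m + m) = (53 + m)/((2*m)) = (53 + m)*(1/(2*m)) = (53 + m)/(2*m))
(J(-101) + h(-9, -89)) + 30989 = ((½)*(53 - 101)/(-101) - 1*(-89)/(-604 + 4*(-9))) + 30989 = ((½)*(-1/101)*(-48) - 1*(-89)/(-604 - 36)) + 30989 = (24/101 - 1*(-89)/(-640)) + 30989 = (24/101 - 1*(-89)*(-1/640)) + 30989 = (24/101 - 89/640) + 30989 = 6371/64640 + 30989 = 2003135331/64640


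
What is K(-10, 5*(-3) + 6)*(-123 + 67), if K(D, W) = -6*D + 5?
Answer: -3640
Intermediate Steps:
K(D, W) = 5 - 6*D
K(-10, 5*(-3) + 6)*(-123 + 67) = (5 - 6*(-10))*(-123 + 67) = (5 + 60)*(-56) = 65*(-56) = -3640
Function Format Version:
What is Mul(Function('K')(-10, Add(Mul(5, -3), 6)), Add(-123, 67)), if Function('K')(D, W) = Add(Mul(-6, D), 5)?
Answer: -3640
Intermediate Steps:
Function('K')(D, W) = Add(5, Mul(-6, D))
Mul(Function('K')(-10, Add(Mul(5, -3), 6)), Add(-123, 67)) = Mul(Add(5, Mul(-6, -10)), Add(-123, 67)) = Mul(Add(5, 60), -56) = Mul(65, -56) = -3640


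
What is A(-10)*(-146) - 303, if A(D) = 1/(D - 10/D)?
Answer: -2581/9 ≈ -286.78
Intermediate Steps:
A(-10)*(-146) - 303 = -10/(-10 + (-10)**2)*(-146) - 303 = -10/(-10 + 100)*(-146) - 303 = -10/90*(-146) - 303 = -10*1/90*(-146) - 303 = -1/9*(-146) - 303 = 146/9 - 303 = -2581/9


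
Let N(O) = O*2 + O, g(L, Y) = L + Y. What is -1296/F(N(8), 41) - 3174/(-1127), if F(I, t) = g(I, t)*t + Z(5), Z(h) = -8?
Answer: 303162/130193 ≈ 2.3286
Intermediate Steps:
N(O) = 3*O (N(O) = 2*O + O = 3*O)
F(I, t) = -8 + t*(I + t) (F(I, t) = (I + t)*t - 8 = t*(I + t) - 8 = -8 + t*(I + t))
-1296/F(N(8), 41) - 3174/(-1127) = -1296/(-8 + 41*(3*8 + 41)) - 3174/(-1127) = -1296/(-8 + 41*(24 + 41)) - 3174*(-1/1127) = -1296/(-8 + 41*65) + 138/49 = -1296/(-8 + 2665) + 138/49 = -1296/2657 + 138/49 = 303162/130193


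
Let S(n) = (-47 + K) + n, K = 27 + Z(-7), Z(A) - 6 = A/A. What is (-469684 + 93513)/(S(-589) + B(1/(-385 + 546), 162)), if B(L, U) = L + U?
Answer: 60563531/70839 ≈ 854.95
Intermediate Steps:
Z(A) = 7 (Z(A) = 6 + A/A = 6 + 1 = 7)
K = 34 (K = 27 + 7 = 34)
S(n) = -13 + n (S(n) = (-47 + 34) + n = -13 + n)
(-469684 + 93513)/(S(-589) + B(1/(-385 + 546), 162)) = (-469684 + 93513)/((-13 - 589) + (1/(-385 + 546) + 162)) = -376171/(-602 + (1/161 + 162)) = -376171/(-602 + 26083/161) = -376171/(-70839/161) = -376171*(-161/70839) = 60563531/70839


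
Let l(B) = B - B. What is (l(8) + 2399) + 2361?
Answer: 4760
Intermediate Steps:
l(B) = 0
(l(8) + 2399) + 2361 = (0 + 2399) + 2361 = 2399 + 2361 = 4760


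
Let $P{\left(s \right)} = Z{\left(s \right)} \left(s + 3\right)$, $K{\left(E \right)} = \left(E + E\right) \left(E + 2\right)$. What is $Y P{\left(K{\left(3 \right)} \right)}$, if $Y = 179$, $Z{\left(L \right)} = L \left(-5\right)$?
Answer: $-886050$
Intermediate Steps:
$Z{\left(L \right)} = - 5 L$
$K{\left(E \right)} = 2 E \left(2 + E\right)$
$P{\left(s \right)} = - 5 s \left(3 + s\right)$ ($P{\left(s \right)} = - 5 s \left(s + 3\right) = - 5 s \left(3 + s\right)$)
$Y P{\left(K{\left(3 \right)} \right)} = 179 \left(- 5 \cdot 2 \cdot 3 \left(2 + 3\right) \left(3 + 2 \cdot 3 \left(2 + 3\right)\right)\right) = 179 \left(- 5 \cdot 2 \cdot 3 \cdot 5 \left(3 + 2 \cdot 3 \cdot 5\right)\right) = 179 \left(\left(-5\right) 30 \left(3 + 30\right)\right) = 179 \left(\left(-5\right) 30 \cdot 33\right) = 179 \left(-4950\right) = -886050$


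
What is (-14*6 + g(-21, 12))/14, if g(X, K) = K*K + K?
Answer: 36/7 ≈ 5.1429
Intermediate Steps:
g(X, K) = K + K**2 (g(X, K) = K**2 + K = K + K**2)
(-14*6 + g(-21, 12))/14 = (-14*6 + 12*(1 + 12))/14 = (-84 + 12*13)*(1/14) = (-84 + 156)*(1/14) = 72*(1/14) = 36/7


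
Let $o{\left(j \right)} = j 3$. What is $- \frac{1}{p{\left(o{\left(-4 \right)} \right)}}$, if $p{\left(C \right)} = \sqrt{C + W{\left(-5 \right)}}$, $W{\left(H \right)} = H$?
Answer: $\frac{i \sqrt{17}}{17} \approx 0.24254 i$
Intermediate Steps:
$o{\left(j \right)} = 3 j$
$p{\left(C \right)} = \sqrt{-5 + C}$ ($p{\left(C \right)} = \sqrt{C - 5} = \sqrt{-5 + C}$)
$- \frac{1}{p{\left(o{\left(-4 \right)} \right)}} = - \frac{1}{\sqrt{-5 + 3 \left(-4\right)}} = - \frac{1}{\sqrt{-5 - 12}} = - \frac{1}{\sqrt{-17}} = - \frac{1}{i \sqrt{17}} = - \frac{\left(-1\right) i \sqrt{17}}{17} = \frac{i \sqrt{17}}{17}$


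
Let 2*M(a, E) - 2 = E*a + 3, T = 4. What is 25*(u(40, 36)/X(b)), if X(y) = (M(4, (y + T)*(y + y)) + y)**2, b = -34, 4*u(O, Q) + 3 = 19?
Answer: 400/65561409 ≈ 6.1012e-6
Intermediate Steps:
u(O, Q) = 4 (u(O, Q) = -3/4 + (1/4)*19 = -3/4 + 19/4 = 4)
M(a, E) = 5/2 + E*a/2 (M(a, E) = 1 + (E*a + 3)/2 = 1 + (3 + E*a)/2 = 1 + (3/2 + E*a/2) = 5/2 + E*a/2)
X(y) = (5/2 + y + 4*y*(4 + y))**2 (X(y) = ((5/2 + (1/2)*((y + 4)*(y + y))*4) + y)**2 = ((5/2 + (1/2)*((4 + y)*(2*y))*4) + y)**2 = ((5/2 + (1/2)*(2*y*(4 + y))*4) + y)**2 = ((5/2 + 4*y*(4 + y)) + y)**2 = (5/2 + y + 4*y*(4 + y))**2)
25*(u(40, 36)/X(b)) = 25*(4/(((5 + 8*(-34)**2 + 34*(-34))**2/4))) = 25*(4/(((5 + 8*1156 - 1156)**2/4))) = 25*(4/(((5 + 9248 - 1156)**2/4))) = 25*(4/(((1/4)*8097**2))) = 25*(4/(((1/4)*65561409))) = 25*(4/(65561409/4)) = 25*(4*(4/65561409)) = 25*(16/65561409) = 400/65561409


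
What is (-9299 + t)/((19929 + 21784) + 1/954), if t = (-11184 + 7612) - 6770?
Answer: -18737514/39794203 ≈ -0.47086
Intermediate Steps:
t = -10342 (t = -3572 - 6770 = -10342)
(-9299 + t)/((19929 + 21784) + 1/954) = (-9299 - 10342)/((19929 + 21784) + 1/954) = -19641/(41713 + 1/954) = -19641/39794203/954 = -19641*954/39794203 = -18737514/39794203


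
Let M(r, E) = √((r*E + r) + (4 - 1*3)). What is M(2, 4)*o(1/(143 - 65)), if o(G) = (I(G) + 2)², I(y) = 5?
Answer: 49*√11 ≈ 162.51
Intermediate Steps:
M(r, E) = √(1 + r + E*r) (M(r, E) = √((E*r + r) + (4 - 3)) = √((r + E*r) + 1) = √(1 + r + E*r))
o(G) = 49 (o(G) = (5 + 2)² = 7² = 49)
M(2, 4)*o(1/(143 - 65)) = √(1 + 2 + 4*2)*49 = √(1 + 2 + 8)*49 = √11*49 = 49*√11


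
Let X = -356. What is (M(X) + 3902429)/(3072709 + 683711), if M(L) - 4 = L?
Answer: 3902077/3756420 ≈ 1.0388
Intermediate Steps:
M(L) = 4 + L
(M(X) + 3902429)/(3072709 + 683711) = ((4 - 356) + 3902429)/(3072709 + 683711) = (-352 + 3902429)/3756420 = 3902077*(1/3756420) = 3902077/3756420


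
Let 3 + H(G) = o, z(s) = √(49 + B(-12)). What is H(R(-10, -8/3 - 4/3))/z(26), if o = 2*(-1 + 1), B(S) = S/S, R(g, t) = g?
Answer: -3*√2/10 ≈ -0.42426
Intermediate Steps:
B(S) = 1
z(s) = 5*√2 (z(s) = √(49 + 1) = √50 = 5*√2)
o = 0 (o = 2*0 = 0)
H(G) = -3 (H(G) = -3 + 0 = -3)
H(R(-10, -8/3 - 4/3))/z(26) = -3*√2/10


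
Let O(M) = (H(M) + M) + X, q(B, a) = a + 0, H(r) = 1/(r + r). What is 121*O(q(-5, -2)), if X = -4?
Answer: -3025/4 ≈ -756.25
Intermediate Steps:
H(r) = 1/(2*r)
q(B, a) = a
O(M) = -4 + M + 1/(2*M) (O(M) = (1/(2*M) + M) - 4 = (M + 1/(2*M)) - 4 = -4 + M + 1/(2*M))
121*O(q(-5, -2)) = 121*(-4 - 2 + (½)/(-2)) = 121*(-4 - 2 + (½)*(-½)) = 121*(-4 - 2 - ¼) = 121*(-25/4) = -3025/4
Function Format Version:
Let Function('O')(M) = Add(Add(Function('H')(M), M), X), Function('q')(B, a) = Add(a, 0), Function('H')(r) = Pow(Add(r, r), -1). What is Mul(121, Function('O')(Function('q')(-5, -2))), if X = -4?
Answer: Rational(-3025, 4) ≈ -756.25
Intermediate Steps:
Function('H')(r) = Mul(Rational(1, 2), Pow(r, -1)) (Function('H')(r) = Pow(Mul(2, r), -1) = Mul(Rational(1, 2), Pow(r, -1)))
Function('q')(B, a) = a
Function('O')(M) = Add(-4, M, Mul(Rational(1, 2), Pow(M, -1))) (Function('O')(M) = Add(Add(Mul(Rational(1, 2), Pow(M, -1)), M), -4) = Add(Add(M, Mul(Rational(1, 2), Pow(M, -1))), -4) = Add(-4, M, Mul(Rational(1, 2), Pow(M, -1))))
Mul(121, Function('O')(Function('q')(-5, -2))) = Mul(121, Add(-4, -2, Mul(Rational(1, 2), Pow(-2, -1)))) = Mul(121, Add(-4, -2, Mul(Rational(1, 2), Rational(-1, 2)))) = Mul(121, Add(-4, -2, Rational(-1, 4))) = Mul(121, Rational(-25, 4)) = Rational(-3025, 4)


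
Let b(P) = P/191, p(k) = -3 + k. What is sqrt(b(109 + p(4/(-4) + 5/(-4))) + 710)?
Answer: sqrt(103685305)/382 ≈ 26.656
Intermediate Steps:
b(P) = P/191 (b(P) = P*(1/191) = P/191)
sqrt(b(109 + p(4/(-4) + 5/(-4))) + 710) = sqrt((109 + (-3 + (4/(-4) + 5/(-4))))/191 + 710) = sqrt((109 + (-3 + (4*(-1/4) + 5*(-1/4))))/191 + 710) = sqrt((109 + (-3 + (-1 - 5/4)))/191 + 710) = sqrt((109 + (-3 - 9/4))/191 + 710) = sqrt((109 - 21/4)/191 + 710) = sqrt((1/191)*(415/4) + 710) = sqrt(415/764 + 710) = sqrt(542855/764) = sqrt(103685305)/382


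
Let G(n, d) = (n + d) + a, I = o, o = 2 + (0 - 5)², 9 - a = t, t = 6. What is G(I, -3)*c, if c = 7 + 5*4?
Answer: 729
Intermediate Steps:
a = 3 (a = 9 - 1*6 = 9 - 6 = 3)
o = 27 (o = 2 + (-5)² = 2 + 25 = 27)
I = 27
c = 27 (c = 7 + 20 = 27)
G(n, d) = 3 + d + n (G(n, d) = (n + d) + 3 = (d + n) + 3 = 3 + d + n)
G(I, -3)*c = (3 - 3 + 27)*27 = 27*27 = 729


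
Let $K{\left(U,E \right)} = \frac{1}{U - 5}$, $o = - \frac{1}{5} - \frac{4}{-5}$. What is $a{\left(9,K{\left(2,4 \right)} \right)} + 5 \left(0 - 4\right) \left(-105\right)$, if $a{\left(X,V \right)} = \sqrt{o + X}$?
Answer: $2100 + \frac{4 \sqrt{15}}{5} \approx 2103.1$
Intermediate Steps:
$o = \frac{3}{5}$ ($o = \left(-1\right) \frac{1}{5} - - \frac{4}{5} = - \frac{1}{5} + \frac{4}{5} = \frac{3}{5} \approx 0.6$)
$K{\left(U,E \right)} = \frac{1}{-5 + U}$
$a{\left(X,V \right)} = \sqrt{\frac{3}{5} + X}$
$a{\left(9,K{\left(2,4 \right)} \right)} + 5 \left(0 - 4\right) \left(-105\right) = \frac{\sqrt{15 + 25 \cdot 9}}{5} + 5 \left(0 - 4\right) \left(-105\right) = \frac{\sqrt{15 + 225}}{5} + 5 \left(-4\right) \left(-105\right) = \frac{\sqrt{240}}{5} - -2100 = \frac{4 \sqrt{15}}{5} + 2100 = 2100 + \frac{4 \sqrt{15}}{5}$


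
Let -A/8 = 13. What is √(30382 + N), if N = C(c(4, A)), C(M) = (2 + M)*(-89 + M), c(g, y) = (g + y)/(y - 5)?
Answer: 4*√22369714/109 ≈ 173.57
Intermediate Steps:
A = -104 (A = -8*13 = -104)
c(g, y) = (g + y)/(-5 + y)
C(M) = (-89 + M)*(2 + M)
N = -3053118/11881 (N = -178 + ((4 - 104)/(-5 - 104))² - 87*(4 - 104)/(-5 - 104) = -178 + (-100/(-109))² - 87*(-100)/(-109) = -178 + (-1/109*(-100))² - (-87)*(-100)/109 = -178 + (100/109)² - 87*100/109 = -178 + 10000/11881 - 8700/109 = -3053118/11881 ≈ -256.97)
√(30382 + N) = √(30382 - 3053118/11881) = √(357915424/11881) = 4*√22369714/109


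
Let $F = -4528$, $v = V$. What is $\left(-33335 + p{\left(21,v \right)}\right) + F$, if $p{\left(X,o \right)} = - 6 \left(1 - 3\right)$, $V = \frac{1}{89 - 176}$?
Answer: $-37851$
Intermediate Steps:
$V = - \frac{1}{87}$ ($V = \frac{1}{-87} = - \frac{1}{87} \approx -0.011494$)
$v = - \frac{1}{87} \approx -0.011494$
$p{\left(X,o \right)} = 12$ ($p{\left(X,o \right)} = \left(-6\right) \left(-2\right) = 12$)
$\left(-33335 + p{\left(21,v \right)}\right) + F = \left(-33335 + 12\right) - 4528 = -33323 - 4528 = -37851$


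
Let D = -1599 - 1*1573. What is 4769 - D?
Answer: 7941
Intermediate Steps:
D = -3172 (D = -1599 - 1573 = -3172)
4769 - D = 4769 - 1*(-3172) = 4769 + 3172 = 7941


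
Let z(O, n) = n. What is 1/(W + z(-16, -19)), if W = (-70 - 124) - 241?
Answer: -1/454 ≈ -0.0022026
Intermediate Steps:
W = -435 (W = -194 - 241 = -435)
1/(W + z(-16, -19)) = 1/(-435 - 19) = 1/(-454) = -1/454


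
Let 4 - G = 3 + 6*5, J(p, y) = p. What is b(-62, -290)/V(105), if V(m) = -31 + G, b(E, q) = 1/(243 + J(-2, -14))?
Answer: -1/14460 ≈ -6.9156e-5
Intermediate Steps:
G = -29 (G = 4 - (3 + 6*5) = 4 - (3 + 30) = 4 - 1*33 = 4 - 33 = -29)
b(E, q) = 1/241 (b(E, q) = 1/(243 - 2) = 1/241)
V(m) = -60 (V(m) = -31 - 29 = -60)
b(-62, -290)/V(105) = (1/241)/(-60) = (1/241)*(-1/60) = -1/14460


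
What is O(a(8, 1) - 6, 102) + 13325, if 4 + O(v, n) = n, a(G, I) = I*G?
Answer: 13423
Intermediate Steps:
a(G, I) = G*I
O(v, n) = -4 + n
O(a(8, 1) - 6, 102) + 13325 = (-4 + 102) + 13325 = 98 + 13325 = 13423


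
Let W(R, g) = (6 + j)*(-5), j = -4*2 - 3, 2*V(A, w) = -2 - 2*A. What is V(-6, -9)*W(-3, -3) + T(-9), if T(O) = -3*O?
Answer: 152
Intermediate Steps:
V(A, w) = -1 - A (V(A, w) = (-2 - 2*A)/2 = -1 - A)
j = -11 (j = -8 - 3 = -11)
W(R, g) = 25 (W(R, g) = (6 - 11)*(-5) = -5*(-5) = 25)
V(-6, -9)*W(-3, -3) + T(-9) = (-1 - 1*(-6))*25 - 3*(-9) = (-1 + 6)*25 + 27 = 5*25 + 27 = 125 + 27 = 152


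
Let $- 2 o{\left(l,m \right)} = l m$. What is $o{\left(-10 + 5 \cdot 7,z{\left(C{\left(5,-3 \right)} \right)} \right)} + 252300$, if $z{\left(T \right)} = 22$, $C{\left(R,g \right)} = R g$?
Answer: $252025$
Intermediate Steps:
$o{\left(l,m \right)} = - \frac{l m}{2}$
$o{\left(-10 + 5 \cdot 7,z{\left(C{\left(5,-3 \right)} \right)} \right)} + 252300 = \left(- \frac{1}{2}\right) \left(-10 + 5 \cdot 7\right) 22 + 252300 = \left(- \frac{1}{2}\right) \left(-10 + 35\right) 22 + 252300 = \left(- \frac{1}{2}\right) 25 \cdot 22 + 252300 = -275 + 252300 = 252025$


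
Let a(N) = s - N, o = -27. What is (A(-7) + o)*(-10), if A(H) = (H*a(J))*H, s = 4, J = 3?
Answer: -220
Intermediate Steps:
a(N) = 4 - N
A(H) = H² (A(H) = (H*(4 - 1*3))*H = (H*(4 - 3))*H = (H*1)*H = H*H = H²)
(A(-7) + o)*(-10) = ((-7)² - 27)*(-10) = (49 - 27)*(-10) = 22*(-10) = -220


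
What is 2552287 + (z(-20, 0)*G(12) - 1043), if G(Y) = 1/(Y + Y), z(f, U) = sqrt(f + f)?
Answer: 2551244 + I*sqrt(10)/12 ≈ 2.5512e+6 + 0.26352*I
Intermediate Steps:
z(f, U) = sqrt(2)*sqrt(f) (z(f, U) = sqrt(2*f) = sqrt(2)*sqrt(f))
G(Y) = 1/(2*Y)
2552287 + (z(-20, 0)*G(12) - 1043) = 2552287 + ((sqrt(2)*sqrt(-20))*((1/2)/12) - 1043) = 2552287 + ((sqrt(2)*(2*I*sqrt(5)))*((1/2)*(1/12)) - 1043) = 2552287 + ((2*I*sqrt(10))*(1/24) - 1043) = 2552287 + (I*sqrt(10)/12 - 1043) = 2552287 + (-1043 + I*sqrt(10)/12) = 2551244 + I*sqrt(10)/12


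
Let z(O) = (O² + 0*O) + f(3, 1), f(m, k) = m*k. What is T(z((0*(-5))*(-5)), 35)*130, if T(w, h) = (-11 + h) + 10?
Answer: 4420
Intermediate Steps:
f(m, k) = k*m
z(O) = 3 + O² (z(O) = (O² + 0*O) + 1*3 = (O² + 0) + 3 = O² + 3 = 3 + O²)
T(w, h) = -1 + h
T(z((0*(-5))*(-5)), 35)*130 = (-1 + 35)*130 = 34*130 = 4420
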